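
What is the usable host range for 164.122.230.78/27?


Network: 164.122.230.64
Broadcast: 164.122.230.95
First usable = network + 1
Last usable = broadcast - 1
Range: 164.122.230.65 to 164.122.230.94


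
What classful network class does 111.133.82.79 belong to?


First octet: 111
Binary: 01101111
0xxxxxxx -> Class A (1-126)
Class A, default mask 255.0.0.0 (/8)


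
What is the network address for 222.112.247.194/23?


IP:   11011110.01110000.11110111.11000010
Mask: 11111111.11111111.11111110.00000000
AND operation:
Net:  11011110.01110000.11110110.00000000
Network: 222.112.246.0/23


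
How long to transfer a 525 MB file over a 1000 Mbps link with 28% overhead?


Effective throughput = 1000 * (1 - 28/100) = 720 Mbps
File size in Mb = 525 * 8 = 4200 Mb
Time = 4200 / 720
Time = 5.8333 seconds


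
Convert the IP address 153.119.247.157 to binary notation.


153 = 10011001
119 = 01110111
247 = 11110111
157 = 10011101
Binary: 10011001.01110111.11110111.10011101


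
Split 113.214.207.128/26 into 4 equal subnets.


New prefix = 26 + 2 = 28
Each subnet has 16 addresses
  113.214.207.128/28
  113.214.207.144/28
  113.214.207.160/28
  113.214.207.176/28
Subnets: 113.214.207.128/28, 113.214.207.144/28, 113.214.207.160/28, 113.214.207.176/28


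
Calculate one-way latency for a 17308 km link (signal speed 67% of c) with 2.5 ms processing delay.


Speed = 0.67 * 3e5 km/s = 201000 km/s
Propagation delay = 17308 / 201000 = 0.0861 s = 86.1095 ms
Processing delay = 2.5 ms
Total one-way latency = 88.6095 ms


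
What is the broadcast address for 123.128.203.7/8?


Network: 123.0.0.0/8
Host bits = 24
Set all host bits to 1:
Broadcast: 123.255.255.255


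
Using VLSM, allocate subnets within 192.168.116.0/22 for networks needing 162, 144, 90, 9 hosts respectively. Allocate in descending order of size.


162 hosts -> /24 (254 usable): 192.168.116.0/24
144 hosts -> /24 (254 usable): 192.168.117.0/24
90 hosts -> /25 (126 usable): 192.168.118.0/25
9 hosts -> /28 (14 usable): 192.168.118.128/28
Allocation: 192.168.116.0/24 (162 hosts, 254 usable); 192.168.117.0/24 (144 hosts, 254 usable); 192.168.118.0/25 (90 hosts, 126 usable); 192.168.118.128/28 (9 hosts, 14 usable)


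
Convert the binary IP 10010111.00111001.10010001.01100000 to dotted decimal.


10010111 = 151
00111001 = 57
10010001 = 145
01100000 = 96
IP: 151.57.145.96


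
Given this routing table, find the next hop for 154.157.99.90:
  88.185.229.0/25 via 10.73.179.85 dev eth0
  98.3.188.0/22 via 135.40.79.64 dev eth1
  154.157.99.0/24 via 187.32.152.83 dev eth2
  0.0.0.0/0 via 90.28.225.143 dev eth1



Longest prefix match for 154.157.99.90:
  /25 88.185.229.0: no
  /22 98.3.188.0: no
  /24 154.157.99.0: MATCH
  /0 0.0.0.0: MATCH
Selected: next-hop 187.32.152.83 via eth2 (matched /24)


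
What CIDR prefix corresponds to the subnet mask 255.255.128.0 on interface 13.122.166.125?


Binary: 11111111.11111111.10000000.00000000
Count leading 1s
Prefix: /17


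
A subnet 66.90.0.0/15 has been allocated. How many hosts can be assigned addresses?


Host bits = 32 - 15 = 17
Total addresses = 2^17 = 131072
Usable = total - 2 (network and broadcast)
Usable hosts: 131070


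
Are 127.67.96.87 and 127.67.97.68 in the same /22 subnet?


Mask: 255.255.252.0
127.67.96.87 AND mask = 127.67.96.0
127.67.97.68 AND mask = 127.67.96.0
Yes, same subnet (127.67.96.0)


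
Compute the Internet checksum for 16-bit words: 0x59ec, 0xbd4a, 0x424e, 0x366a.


Sum all words (with carry folding):
+ 0x59ec = 0x59ec
+ 0xbd4a = 0x1737
+ 0x424e = 0x5985
+ 0x366a = 0x8fef
One's complement: ~0x8fef
Checksum = 0x7010


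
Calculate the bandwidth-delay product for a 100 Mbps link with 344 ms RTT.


BDP = bandwidth * RTT
= 100 Mbps * 344 ms
= 100 * 1e6 * 344 / 1000 bits
= 34400000 bits
= 4300000 bytes
= 4199.2188 KB
BDP = 34400000 bits (4300000 bytes)


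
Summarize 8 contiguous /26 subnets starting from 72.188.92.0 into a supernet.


Original prefix: /26
Number of subnets: 8 = 2^3
New prefix = 26 - 3 = 23
Supernet: 72.188.92.0/23


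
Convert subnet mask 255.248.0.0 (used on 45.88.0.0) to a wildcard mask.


Subnet mask: 255.248.0.0
Wildcard = 255.255.255.255 - subnet mask
255 - 255 = 0
255 - 248 = 7
255 - 0 = 255
255 - 0 = 255
Wildcard: 0.7.255.255


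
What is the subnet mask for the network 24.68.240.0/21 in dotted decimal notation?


/21 means 21 network bits, 11 host bits
Binary: 11111111111111111111100000000000
Mask: 255.255.248.0


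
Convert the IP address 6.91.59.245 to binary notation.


6 = 00000110
91 = 01011011
59 = 00111011
245 = 11110101
Binary: 00000110.01011011.00111011.11110101


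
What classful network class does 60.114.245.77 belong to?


First octet: 60
Binary: 00111100
0xxxxxxx -> Class A (1-126)
Class A, default mask 255.0.0.0 (/8)


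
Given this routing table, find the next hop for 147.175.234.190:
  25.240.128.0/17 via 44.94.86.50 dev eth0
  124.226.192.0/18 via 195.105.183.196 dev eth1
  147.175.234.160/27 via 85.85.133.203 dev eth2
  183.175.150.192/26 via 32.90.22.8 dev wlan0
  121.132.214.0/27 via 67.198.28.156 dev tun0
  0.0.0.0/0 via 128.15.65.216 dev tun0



Longest prefix match for 147.175.234.190:
  /17 25.240.128.0: no
  /18 124.226.192.0: no
  /27 147.175.234.160: MATCH
  /26 183.175.150.192: no
  /27 121.132.214.0: no
  /0 0.0.0.0: MATCH
Selected: next-hop 85.85.133.203 via eth2 (matched /27)


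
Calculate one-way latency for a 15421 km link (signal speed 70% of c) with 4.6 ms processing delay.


Speed = 0.7 * 3e5 km/s = 210000 km/s
Propagation delay = 15421 / 210000 = 0.0734 s = 73.4333 ms
Processing delay = 4.6 ms
Total one-way latency = 78.0333 ms


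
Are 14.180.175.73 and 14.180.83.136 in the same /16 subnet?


Mask: 255.255.0.0
14.180.175.73 AND mask = 14.180.0.0
14.180.83.136 AND mask = 14.180.0.0
Yes, same subnet (14.180.0.0)


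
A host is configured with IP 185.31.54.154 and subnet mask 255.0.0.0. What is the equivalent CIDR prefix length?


Binary: 11111111.00000000.00000000.00000000
Count leading 1s
Prefix: /8


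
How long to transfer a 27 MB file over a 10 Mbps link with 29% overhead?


Effective throughput = 10 * (1 - 29/100) = 7.1 Mbps
File size in Mb = 27 * 8 = 216 Mb
Time = 216 / 7.1
Time = 30.4225 seconds


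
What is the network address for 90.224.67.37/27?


IP:   01011010.11100000.01000011.00100101
Mask: 11111111.11111111.11111111.11100000
AND operation:
Net:  01011010.11100000.01000011.00100000
Network: 90.224.67.32/27


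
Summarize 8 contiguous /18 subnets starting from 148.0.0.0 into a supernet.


Original prefix: /18
Number of subnets: 8 = 2^3
New prefix = 18 - 3 = 15
Supernet: 148.0.0.0/15


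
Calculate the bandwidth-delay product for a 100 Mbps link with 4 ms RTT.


BDP = bandwidth * RTT
= 100 Mbps * 4 ms
= 100 * 1e6 * 4 / 1000 bits
= 400000 bits
= 50000 bytes
= 48.8281 KB
BDP = 400000 bits (50000 bytes)


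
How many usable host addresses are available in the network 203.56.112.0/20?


Host bits = 32 - 20 = 12
Total addresses = 2^12 = 4096
Usable = total - 2 (network and broadcast)
Usable hosts: 4094


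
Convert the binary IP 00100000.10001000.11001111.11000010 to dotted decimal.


00100000 = 32
10001000 = 136
11001111 = 207
11000010 = 194
IP: 32.136.207.194


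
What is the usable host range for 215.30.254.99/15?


Network: 215.30.0.0
Broadcast: 215.31.255.255
First usable = network + 1
Last usable = broadcast - 1
Range: 215.30.0.1 to 215.31.255.254


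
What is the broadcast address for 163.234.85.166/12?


Network: 163.224.0.0/12
Host bits = 20
Set all host bits to 1:
Broadcast: 163.239.255.255


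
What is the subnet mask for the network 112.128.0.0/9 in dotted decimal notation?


/9 means 9 network bits, 23 host bits
Binary: 11111111100000000000000000000000
Mask: 255.128.0.0


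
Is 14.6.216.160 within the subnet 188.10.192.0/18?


Subnet network: 188.10.192.0
Test IP AND mask: 14.6.192.0
No, 14.6.216.160 is not in 188.10.192.0/18


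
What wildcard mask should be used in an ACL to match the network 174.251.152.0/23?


Subnet mask: 255.255.254.0
Wildcard = 255.255.255.255 - subnet mask
255 - 255 = 0
255 - 255 = 0
255 - 254 = 1
255 - 0 = 255
Wildcard: 0.0.1.255


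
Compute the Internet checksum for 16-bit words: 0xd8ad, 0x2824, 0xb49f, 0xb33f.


Sum all words (with carry folding):
+ 0xd8ad = 0xd8ad
+ 0x2824 = 0x00d2
+ 0xb49f = 0xb571
+ 0xb33f = 0x68b1
One's complement: ~0x68b1
Checksum = 0x974e


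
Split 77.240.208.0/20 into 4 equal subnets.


New prefix = 20 + 2 = 22
Each subnet has 1024 addresses
  77.240.208.0/22
  77.240.212.0/22
  77.240.216.0/22
  77.240.220.0/22
Subnets: 77.240.208.0/22, 77.240.212.0/22, 77.240.216.0/22, 77.240.220.0/22


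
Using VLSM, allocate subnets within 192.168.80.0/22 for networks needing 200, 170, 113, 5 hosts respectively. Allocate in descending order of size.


200 hosts -> /24 (254 usable): 192.168.80.0/24
170 hosts -> /24 (254 usable): 192.168.81.0/24
113 hosts -> /25 (126 usable): 192.168.82.0/25
5 hosts -> /29 (6 usable): 192.168.82.128/29
Allocation: 192.168.80.0/24 (200 hosts, 254 usable); 192.168.81.0/24 (170 hosts, 254 usable); 192.168.82.0/25 (113 hosts, 126 usable); 192.168.82.128/29 (5 hosts, 6 usable)


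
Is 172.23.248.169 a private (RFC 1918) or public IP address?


RFC 1918 private ranges:
  10.0.0.0/8 (10.0.0.0 - 10.255.255.255)
  172.16.0.0/12 (172.16.0.0 - 172.31.255.255)
  192.168.0.0/16 (192.168.0.0 - 192.168.255.255)
Private (in 172.16.0.0/12)


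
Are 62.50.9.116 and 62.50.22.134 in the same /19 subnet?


Mask: 255.255.224.0
62.50.9.116 AND mask = 62.50.0.0
62.50.22.134 AND mask = 62.50.0.0
Yes, same subnet (62.50.0.0)


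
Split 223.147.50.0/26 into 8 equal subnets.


New prefix = 26 + 3 = 29
Each subnet has 8 addresses
  223.147.50.0/29
  223.147.50.8/29
  223.147.50.16/29
  223.147.50.24/29
  223.147.50.32/29
  223.147.50.40/29
  223.147.50.48/29
  223.147.50.56/29
Subnets: 223.147.50.0/29, 223.147.50.8/29, 223.147.50.16/29, 223.147.50.24/29, 223.147.50.32/29, 223.147.50.40/29, 223.147.50.48/29, 223.147.50.56/29


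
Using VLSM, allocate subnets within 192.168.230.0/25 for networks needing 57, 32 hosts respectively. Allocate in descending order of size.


57 hosts -> /26 (62 usable): 192.168.230.0/26
32 hosts -> /26 (62 usable): 192.168.230.64/26
Allocation: 192.168.230.0/26 (57 hosts, 62 usable); 192.168.230.64/26 (32 hosts, 62 usable)


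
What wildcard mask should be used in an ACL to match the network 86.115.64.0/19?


Subnet mask: 255.255.224.0
Wildcard = 255.255.255.255 - subnet mask
255 - 255 = 0
255 - 255 = 0
255 - 224 = 31
255 - 0 = 255
Wildcard: 0.0.31.255


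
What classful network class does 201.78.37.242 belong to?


First octet: 201
Binary: 11001001
110xxxxx -> Class C (192-223)
Class C, default mask 255.255.255.0 (/24)


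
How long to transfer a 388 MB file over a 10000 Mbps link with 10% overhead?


Effective throughput = 10000 * (1 - 10/100) = 9000 Mbps
File size in Mb = 388 * 8 = 3104 Mb
Time = 3104 / 9000
Time = 0.3449 seconds


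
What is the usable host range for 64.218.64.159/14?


Network: 64.216.0.0
Broadcast: 64.219.255.255
First usable = network + 1
Last usable = broadcast - 1
Range: 64.216.0.1 to 64.219.255.254


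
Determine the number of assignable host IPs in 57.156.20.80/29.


Host bits = 32 - 29 = 3
Total addresses = 2^3 = 8
Usable = total - 2 (network and broadcast)
Usable hosts: 6


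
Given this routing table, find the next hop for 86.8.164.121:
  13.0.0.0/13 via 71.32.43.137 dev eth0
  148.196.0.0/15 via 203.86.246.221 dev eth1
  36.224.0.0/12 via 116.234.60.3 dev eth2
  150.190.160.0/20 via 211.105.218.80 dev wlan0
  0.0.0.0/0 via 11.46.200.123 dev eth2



Longest prefix match for 86.8.164.121:
  /13 13.0.0.0: no
  /15 148.196.0.0: no
  /12 36.224.0.0: no
  /20 150.190.160.0: no
  /0 0.0.0.0: MATCH
Selected: next-hop 11.46.200.123 via eth2 (matched /0)


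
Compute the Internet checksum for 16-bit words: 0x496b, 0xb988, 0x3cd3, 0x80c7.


Sum all words (with carry folding):
+ 0x496b = 0x496b
+ 0xb988 = 0x02f4
+ 0x3cd3 = 0x3fc7
+ 0x80c7 = 0xc08e
One's complement: ~0xc08e
Checksum = 0x3f71


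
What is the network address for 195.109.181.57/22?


IP:   11000011.01101101.10110101.00111001
Mask: 11111111.11111111.11111100.00000000
AND operation:
Net:  11000011.01101101.10110100.00000000
Network: 195.109.180.0/22


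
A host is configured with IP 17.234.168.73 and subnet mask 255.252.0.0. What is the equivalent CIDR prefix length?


Binary: 11111111.11111100.00000000.00000000
Count leading 1s
Prefix: /14


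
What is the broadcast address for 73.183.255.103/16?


Network: 73.183.0.0/16
Host bits = 16
Set all host bits to 1:
Broadcast: 73.183.255.255


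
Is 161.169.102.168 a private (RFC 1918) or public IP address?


RFC 1918 private ranges:
  10.0.0.0/8 (10.0.0.0 - 10.255.255.255)
  172.16.0.0/12 (172.16.0.0 - 172.31.255.255)
  192.168.0.0/16 (192.168.0.0 - 192.168.255.255)
Public (not in any RFC 1918 range)


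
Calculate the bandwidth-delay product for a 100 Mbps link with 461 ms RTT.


BDP = bandwidth * RTT
= 100 Mbps * 461 ms
= 100 * 1e6 * 461 / 1000 bits
= 46100000 bits
= 5762500 bytes
= 5627.4414 KB
BDP = 46100000 bits (5762500 bytes)


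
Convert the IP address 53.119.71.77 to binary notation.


53 = 00110101
119 = 01110111
71 = 01000111
77 = 01001101
Binary: 00110101.01110111.01000111.01001101


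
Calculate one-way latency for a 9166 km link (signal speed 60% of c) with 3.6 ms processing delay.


Speed = 0.6 * 3e5 km/s = 180000 km/s
Propagation delay = 9166 / 180000 = 0.0509 s = 50.9222 ms
Processing delay = 3.6 ms
Total one-way latency = 54.5222 ms


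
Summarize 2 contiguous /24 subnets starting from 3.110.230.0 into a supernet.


Original prefix: /24
Number of subnets: 2 = 2^1
New prefix = 24 - 1 = 23
Supernet: 3.110.230.0/23


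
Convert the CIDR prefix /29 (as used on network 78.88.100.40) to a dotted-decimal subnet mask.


/29 means 29 network bits, 3 host bits
Binary: 11111111111111111111111111111000
Mask: 255.255.255.248


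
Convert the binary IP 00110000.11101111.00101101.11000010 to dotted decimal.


00110000 = 48
11101111 = 239
00101101 = 45
11000010 = 194
IP: 48.239.45.194


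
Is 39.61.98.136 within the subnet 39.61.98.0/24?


Subnet network: 39.61.98.0
Test IP AND mask: 39.61.98.0
Yes, 39.61.98.136 is in 39.61.98.0/24


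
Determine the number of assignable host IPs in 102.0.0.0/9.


Host bits = 32 - 9 = 23
Total addresses = 2^23 = 8388608
Usable = total - 2 (network and broadcast)
Usable hosts: 8388606


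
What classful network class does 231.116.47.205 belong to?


First octet: 231
Binary: 11100111
1110xxxx -> Class D (224-239)
Class D (multicast), default mask N/A


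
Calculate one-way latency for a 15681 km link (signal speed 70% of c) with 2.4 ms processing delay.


Speed = 0.7 * 3e5 km/s = 210000 km/s
Propagation delay = 15681 / 210000 = 0.0747 s = 74.6714 ms
Processing delay = 2.4 ms
Total one-way latency = 77.0714 ms


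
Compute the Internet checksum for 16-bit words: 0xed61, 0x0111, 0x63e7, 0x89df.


Sum all words (with carry folding):
+ 0xed61 = 0xed61
+ 0x0111 = 0xee72
+ 0x63e7 = 0x525a
+ 0x89df = 0xdc39
One's complement: ~0xdc39
Checksum = 0x23c6


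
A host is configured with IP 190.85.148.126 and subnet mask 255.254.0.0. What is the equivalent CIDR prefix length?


Binary: 11111111.11111110.00000000.00000000
Count leading 1s
Prefix: /15


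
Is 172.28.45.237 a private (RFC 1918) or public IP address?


RFC 1918 private ranges:
  10.0.0.0/8 (10.0.0.0 - 10.255.255.255)
  172.16.0.0/12 (172.16.0.0 - 172.31.255.255)
  192.168.0.0/16 (192.168.0.0 - 192.168.255.255)
Private (in 172.16.0.0/12)


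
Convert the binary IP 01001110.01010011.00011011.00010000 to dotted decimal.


01001110 = 78
01010011 = 83
00011011 = 27
00010000 = 16
IP: 78.83.27.16


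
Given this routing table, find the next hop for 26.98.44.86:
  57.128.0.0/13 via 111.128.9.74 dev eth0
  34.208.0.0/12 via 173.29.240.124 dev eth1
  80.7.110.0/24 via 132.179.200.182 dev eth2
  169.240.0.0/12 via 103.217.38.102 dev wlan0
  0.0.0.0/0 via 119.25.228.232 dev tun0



Longest prefix match for 26.98.44.86:
  /13 57.128.0.0: no
  /12 34.208.0.0: no
  /24 80.7.110.0: no
  /12 169.240.0.0: no
  /0 0.0.0.0: MATCH
Selected: next-hop 119.25.228.232 via tun0 (matched /0)


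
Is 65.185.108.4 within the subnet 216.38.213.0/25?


Subnet network: 216.38.213.0
Test IP AND mask: 65.185.108.0
No, 65.185.108.4 is not in 216.38.213.0/25


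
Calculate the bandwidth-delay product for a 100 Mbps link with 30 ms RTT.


BDP = bandwidth * RTT
= 100 Mbps * 30 ms
= 100 * 1e6 * 30 / 1000 bits
= 3000000 bits
= 375000 bytes
= 366.2109 KB
BDP = 3000000 bits (375000 bytes)


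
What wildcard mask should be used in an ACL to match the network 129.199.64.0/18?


Subnet mask: 255.255.192.0
Wildcard = 255.255.255.255 - subnet mask
255 - 255 = 0
255 - 255 = 0
255 - 192 = 63
255 - 0 = 255
Wildcard: 0.0.63.255


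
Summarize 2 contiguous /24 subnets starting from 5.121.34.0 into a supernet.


Original prefix: /24
Number of subnets: 2 = 2^1
New prefix = 24 - 1 = 23
Supernet: 5.121.34.0/23


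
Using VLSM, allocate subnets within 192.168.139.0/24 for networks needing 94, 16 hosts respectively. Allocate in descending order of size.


94 hosts -> /25 (126 usable): 192.168.139.0/25
16 hosts -> /27 (30 usable): 192.168.139.128/27
Allocation: 192.168.139.0/25 (94 hosts, 126 usable); 192.168.139.128/27 (16 hosts, 30 usable)


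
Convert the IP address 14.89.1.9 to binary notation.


14 = 00001110
89 = 01011001
1 = 00000001
9 = 00001001
Binary: 00001110.01011001.00000001.00001001


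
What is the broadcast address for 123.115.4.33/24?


Network: 123.115.4.0/24
Host bits = 8
Set all host bits to 1:
Broadcast: 123.115.4.255


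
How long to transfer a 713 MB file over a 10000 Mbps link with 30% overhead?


Effective throughput = 10000 * (1 - 30/100) = 7000 Mbps
File size in Mb = 713 * 8 = 5704 Mb
Time = 5704 / 7000
Time = 0.8149 seconds


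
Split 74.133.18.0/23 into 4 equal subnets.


New prefix = 23 + 2 = 25
Each subnet has 128 addresses
  74.133.18.0/25
  74.133.18.128/25
  74.133.19.0/25
  74.133.19.128/25
Subnets: 74.133.18.0/25, 74.133.18.128/25, 74.133.19.0/25, 74.133.19.128/25


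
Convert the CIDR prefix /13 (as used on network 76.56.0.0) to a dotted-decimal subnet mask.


/13 means 13 network bits, 19 host bits
Binary: 11111111111110000000000000000000
Mask: 255.248.0.0


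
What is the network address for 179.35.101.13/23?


IP:   10110011.00100011.01100101.00001101
Mask: 11111111.11111111.11111110.00000000
AND operation:
Net:  10110011.00100011.01100100.00000000
Network: 179.35.100.0/23


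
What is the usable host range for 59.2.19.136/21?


Network: 59.2.16.0
Broadcast: 59.2.23.255
First usable = network + 1
Last usable = broadcast - 1
Range: 59.2.16.1 to 59.2.23.254


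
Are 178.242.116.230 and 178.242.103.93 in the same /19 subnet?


Mask: 255.255.224.0
178.242.116.230 AND mask = 178.242.96.0
178.242.103.93 AND mask = 178.242.96.0
Yes, same subnet (178.242.96.0)


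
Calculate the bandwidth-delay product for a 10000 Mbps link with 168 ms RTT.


BDP = bandwidth * RTT
= 10000 Mbps * 168 ms
= 10000 * 1e6 * 168 / 1000 bits
= 1680000000 bits
= 210000000 bytes
= 205078.125 KB
BDP = 1680000000 bits (210000000 bytes)


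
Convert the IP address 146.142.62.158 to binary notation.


146 = 10010010
142 = 10001110
62 = 00111110
158 = 10011110
Binary: 10010010.10001110.00111110.10011110


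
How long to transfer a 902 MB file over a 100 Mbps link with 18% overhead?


Effective throughput = 100 * (1 - 18/100) = 82 Mbps
File size in Mb = 902 * 8 = 7216 Mb
Time = 7216 / 82
Time = 88 seconds


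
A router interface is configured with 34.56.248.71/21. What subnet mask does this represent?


/21 means 21 network bits, 11 host bits
Binary: 11111111111111111111100000000000
Mask: 255.255.248.0


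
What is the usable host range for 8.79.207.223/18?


Network: 8.79.192.0
Broadcast: 8.79.255.255
First usable = network + 1
Last usable = broadcast - 1
Range: 8.79.192.1 to 8.79.255.254


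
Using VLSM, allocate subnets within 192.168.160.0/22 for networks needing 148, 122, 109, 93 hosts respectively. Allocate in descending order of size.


148 hosts -> /24 (254 usable): 192.168.160.0/24
122 hosts -> /25 (126 usable): 192.168.161.0/25
109 hosts -> /25 (126 usable): 192.168.161.128/25
93 hosts -> /25 (126 usable): 192.168.162.0/25
Allocation: 192.168.160.0/24 (148 hosts, 254 usable); 192.168.161.0/25 (122 hosts, 126 usable); 192.168.161.128/25 (109 hosts, 126 usable); 192.168.162.0/25 (93 hosts, 126 usable)


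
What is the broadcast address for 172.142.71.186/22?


Network: 172.142.68.0/22
Host bits = 10
Set all host bits to 1:
Broadcast: 172.142.71.255


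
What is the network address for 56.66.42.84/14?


IP:   00111000.01000010.00101010.01010100
Mask: 11111111.11111100.00000000.00000000
AND operation:
Net:  00111000.01000000.00000000.00000000
Network: 56.64.0.0/14


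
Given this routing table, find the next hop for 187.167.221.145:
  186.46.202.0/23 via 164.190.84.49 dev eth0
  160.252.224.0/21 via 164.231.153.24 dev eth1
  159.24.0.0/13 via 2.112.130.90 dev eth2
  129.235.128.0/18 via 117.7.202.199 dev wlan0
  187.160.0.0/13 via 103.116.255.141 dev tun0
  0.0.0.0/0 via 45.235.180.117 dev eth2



Longest prefix match for 187.167.221.145:
  /23 186.46.202.0: no
  /21 160.252.224.0: no
  /13 159.24.0.0: no
  /18 129.235.128.0: no
  /13 187.160.0.0: MATCH
  /0 0.0.0.0: MATCH
Selected: next-hop 103.116.255.141 via tun0 (matched /13)


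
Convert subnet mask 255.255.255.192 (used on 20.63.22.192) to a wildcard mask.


Subnet mask: 255.255.255.192
Wildcard = 255.255.255.255 - subnet mask
255 - 255 = 0
255 - 255 = 0
255 - 255 = 0
255 - 192 = 63
Wildcard: 0.0.0.63


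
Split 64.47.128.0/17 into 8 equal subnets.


New prefix = 17 + 3 = 20
Each subnet has 4096 addresses
  64.47.128.0/20
  64.47.144.0/20
  64.47.160.0/20
  64.47.176.0/20
  64.47.192.0/20
  64.47.208.0/20
  64.47.224.0/20
  64.47.240.0/20
Subnets: 64.47.128.0/20, 64.47.144.0/20, 64.47.160.0/20, 64.47.176.0/20, 64.47.192.0/20, 64.47.208.0/20, 64.47.224.0/20, 64.47.240.0/20


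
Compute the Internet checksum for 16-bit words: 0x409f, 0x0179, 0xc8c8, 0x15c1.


Sum all words (with carry folding):
+ 0x409f = 0x409f
+ 0x0179 = 0x4218
+ 0xc8c8 = 0x0ae1
+ 0x15c1 = 0x20a2
One's complement: ~0x20a2
Checksum = 0xdf5d


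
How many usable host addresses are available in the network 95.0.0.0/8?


Host bits = 32 - 8 = 24
Total addresses = 2^24 = 16777216
Usable = total - 2 (network and broadcast)
Usable hosts: 16777214


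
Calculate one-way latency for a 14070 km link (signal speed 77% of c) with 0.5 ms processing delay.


Speed = 0.77 * 3e5 km/s = 231000 km/s
Propagation delay = 14070 / 231000 = 0.0609 s = 60.9091 ms
Processing delay = 0.5 ms
Total one-way latency = 61.4091 ms


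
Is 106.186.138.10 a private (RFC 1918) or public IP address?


RFC 1918 private ranges:
  10.0.0.0/8 (10.0.0.0 - 10.255.255.255)
  172.16.0.0/12 (172.16.0.0 - 172.31.255.255)
  192.168.0.0/16 (192.168.0.0 - 192.168.255.255)
Public (not in any RFC 1918 range)


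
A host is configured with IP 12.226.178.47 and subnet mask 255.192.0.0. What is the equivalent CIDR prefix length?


Binary: 11111111.11000000.00000000.00000000
Count leading 1s
Prefix: /10


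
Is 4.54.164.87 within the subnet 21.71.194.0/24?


Subnet network: 21.71.194.0
Test IP AND mask: 4.54.164.0
No, 4.54.164.87 is not in 21.71.194.0/24


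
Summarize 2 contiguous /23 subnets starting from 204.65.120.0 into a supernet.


Original prefix: /23
Number of subnets: 2 = 2^1
New prefix = 23 - 1 = 22
Supernet: 204.65.120.0/22


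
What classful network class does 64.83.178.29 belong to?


First octet: 64
Binary: 01000000
0xxxxxxx -> Class A (1-126)
Class A, default mask 255.0.0.0 (/8)


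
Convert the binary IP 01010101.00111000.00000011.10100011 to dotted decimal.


01010101 = 85
00111000 = 56
00000011 = 3
10100011 = 163
IP: 85.56.3.163


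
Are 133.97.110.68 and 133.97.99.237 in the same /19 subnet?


Mask: 255.255.224.0
133.97.110.68 AND mask = 133.97.96.0
133.97.99.237 AND mask = 133.97.96.0
Yes, same subnet (133.97.96.0)


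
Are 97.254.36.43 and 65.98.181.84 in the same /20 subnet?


Mask: 255.255.240.0
97.254.36.43 AND mask = 97.254.32.0
65.98.181.84 AND mask = 65.98.176.0
No, different subnets (97.254.32.0 vs 65.98.176.0)


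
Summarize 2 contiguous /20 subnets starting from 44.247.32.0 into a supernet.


Original prefix: /20
Number of subnets: 2 = 2^1
New prefix = 20 - 1 = 19
Supernet: 44.247.32.0/19


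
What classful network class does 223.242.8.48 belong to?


First octet: 223
Binary: 11011111
110xxxxx -> Class C (192-223)
Class C, default mask 255.255.255.0 (/24)


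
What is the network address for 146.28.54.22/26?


IP:   10010010.00011100.00110110.00010110
Mask: 11111111.11111111.11111111.11000000
AND operation:
Net:  10010010.00011100.00110110.00000000
Network: 146.28.54.0/26


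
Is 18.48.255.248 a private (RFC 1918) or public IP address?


RFC 1918 private ranges:
  10.0.0.0/8 (10.0.0.0 - 10.255.255.255)
  172.16.0.0/12 (172.16.0.0 - 172.31.255.255)
  192.168.0.0/16 (192.168.0.0 - 192.168.255.255)
Public (not in any RFC 1918 range)


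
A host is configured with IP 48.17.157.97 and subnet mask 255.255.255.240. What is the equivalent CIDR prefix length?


Binary: 11111111.11111111.11111111.11110000
Count leading 1s
Prefix: /28


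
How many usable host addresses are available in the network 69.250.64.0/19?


Host bits = 32 - 19 = 13
Total addresses = 2^13 = 8192
Usable = total - 2 (network and broadcast)
Usable hosts: 8190


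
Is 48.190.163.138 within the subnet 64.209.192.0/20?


Subnet network: 64.209.192.0
Test IP AND mask: 48.190.160.0
No, 48.190.163.138 is not in 64.209.192.0/20


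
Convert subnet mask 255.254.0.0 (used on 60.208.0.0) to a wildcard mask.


Subnet mask: 255.254.0.0
Wildcard = 255.255.255.255 - subnet mask
255 - 255 = 0
255 - 254 = 1
255 - 0 = 255
255 - 0 = 255
Wildcard: 0.1.255.255


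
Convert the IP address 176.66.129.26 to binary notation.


176 = 10110000
66 = 01000010
129 = 10000001
26 = 00011010
Binary: 10110000.01000010.10000001.00011010


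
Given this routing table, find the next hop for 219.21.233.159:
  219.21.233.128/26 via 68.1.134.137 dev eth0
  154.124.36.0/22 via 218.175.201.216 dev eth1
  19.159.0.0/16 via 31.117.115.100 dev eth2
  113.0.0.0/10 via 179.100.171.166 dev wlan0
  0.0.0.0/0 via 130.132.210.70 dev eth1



Longest prefix match for 219.21.233.159:
  /26 219.21.233.128: MATCH
  /22 154.124.36.0: no
  /16 19.159.0.0: no
  /10 113.0.0.0: no
  /0 0.0.0.0: MATCH
Selected: next-hop 68.1.134.137 via eth0 (matched /26)


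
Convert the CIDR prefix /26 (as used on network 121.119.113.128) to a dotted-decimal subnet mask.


/26 means 26 network bits, 6 host bits
Binary: 11111111111111111111111111000000
Mask: 255.255.255.192


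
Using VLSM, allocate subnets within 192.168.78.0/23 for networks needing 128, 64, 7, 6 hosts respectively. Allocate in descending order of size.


128 hosts -> /24 (254 usable): 192.168.78.0/24
64 hosts -> /25 (126 usable): 192.168.79.0/25
7 hosts -> /28 (14 usable): 192.168.79.128/28
6 hosts -> /29 (6 usable): 192.168.79.144/29
Allocation: 192.168.78.0/24 (128 hosts, 254 usable); 192.168.79.0/25 (64 hosts, 126 usable); 192.168.79.128/28 (7 hosts, 14 usable); 192.168.79.144/29 (6 hosts, 6 usable)


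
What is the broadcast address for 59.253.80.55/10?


Network: 59.192.0.0/10
Host bits = 22
Set all host bits to 1:
Broadcast: 59.255.255.255


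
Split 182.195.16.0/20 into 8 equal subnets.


New prefix = 20 + 3 = 23
Each subnet has 512 addresses
  182.195.16.0/23
  182.195.18.0/23
  182.195.20.0/23
  182.195.22.0/23
  182.195.24.0/23
  182.195.26.0/23
  182.195.28.0/23
  182.195.30.0/23
Subnets: 182.195.16.0/23, 182.195.18.0/23, 182.195.20.0/23, 182.195.22.0/23, 182.195.24.0/23, 182.195.26.0/23, 182.195.28.0/23, 182.195.30.0/23


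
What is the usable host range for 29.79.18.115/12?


Network: 29.64.0.0
Broadcast: 29.79.255.255
First usable = network + 1
Last usable = broadcast - 1
Range: 29.64.0.1 to 29.79.255.254


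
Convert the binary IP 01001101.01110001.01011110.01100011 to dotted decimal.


01001101 = 77
01110001 = 113
01011110 = 94
01100011 = 99
IP: 77.113.94.99


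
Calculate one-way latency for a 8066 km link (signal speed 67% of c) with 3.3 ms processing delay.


Speed = 0.67 * 3e5 km/s = 201000 km/s
Propagation delay = 8066 / 201000 = 0.0401 s = 40.1294 ms
Processing delay = 3.3 ms
Total one-way latency = 43.4294 ms


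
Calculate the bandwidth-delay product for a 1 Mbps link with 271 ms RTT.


BDP = bandwidth * RTT
= 1 Mbps * 271 ms
= 1 * 1e6 * 271 / 1000 bits
= 271000 bits
= 33875 bytes
= 33.0811 KB
BDP = 271000 bits (33875 bytes)


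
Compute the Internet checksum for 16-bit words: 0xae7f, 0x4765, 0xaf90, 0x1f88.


Sum all words (with carry folding):
+ 0xae7f = 0xae7f
+ 0x4765 = 0xf5e4
+ 0xaf90 = 0xa575
+ 0x1f88 = 0xc4fd
One's complement: ~0xc4fd
Checksum = 0x3b02


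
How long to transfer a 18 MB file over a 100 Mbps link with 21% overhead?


Effective throughput = 100 * (1 - 21/100) = 79 Mbps
File size in Mb = 18 * 8 = 144 Mb
Time = 144 / 79
Time = 1.8228 seconds


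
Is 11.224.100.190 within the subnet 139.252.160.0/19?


Subnet network: 139.252.160.0
Test IP AND mask: 11.224.96.0
No, 11.224.100.190 is not in 139.252.160.0/19


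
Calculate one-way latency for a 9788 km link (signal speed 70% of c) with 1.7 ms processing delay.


Speed = 0.7 * 3e5 km/s = 210000 km/s
Propagation delay = 9788 / 210000 = 0.0466 s = 46.6095 ms
Processing delay = 1.7 ms
Total one-way latency = 48.3095 ms


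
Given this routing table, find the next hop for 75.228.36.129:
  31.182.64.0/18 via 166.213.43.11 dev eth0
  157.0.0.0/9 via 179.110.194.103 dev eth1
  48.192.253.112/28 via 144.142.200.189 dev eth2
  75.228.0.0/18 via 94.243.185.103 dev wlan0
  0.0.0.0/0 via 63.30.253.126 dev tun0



Longest prefix match for 75.228.36.129:
  /18 31.182.64.0: no
  /9 157.0.0.0: no
  /28 48.192.253.112: no
  /18 75.228.0.0: MATCH
  /0 0.0.0.0: MATCH
Selected: next-hop 94.243.185.103 via wlan0 (matched /18)


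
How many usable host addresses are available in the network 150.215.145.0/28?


Host bits = 32 - 28 = 4
Total addresses = 2^4 = 16
Usable = total - 2 (network and broadcast)
Usable hosts: 14


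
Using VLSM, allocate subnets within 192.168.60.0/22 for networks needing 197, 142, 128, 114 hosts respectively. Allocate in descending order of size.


197 hosts -> /24 (254 usable): 192.168.60.0/24
142 hosts -> /24 (254 usable): 192.168.61.0/24
128 hosts -> /24 (254 usable): 192.168.62.0/24
114 hosts -> /25 (126 usable): 192.168.63.0/25
Allocation: 192.168.60.0/24 (197 hosts, 254 usable); 192.168.61.0/24 (142 hosts, 254 usable); 192.168.62.0/24 (128 hosts, 254 usable); 192.168.63.0/25 (114 hosts, 126 usable)


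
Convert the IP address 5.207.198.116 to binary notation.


5 = 00000101
207 = 11001111
198 = 11000110
116 = 01110100
Binary: 00000101.11001111.11000110.01110100


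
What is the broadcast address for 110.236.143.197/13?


Network: 110.232.0.0/13
Host bits = 19
Set all host bits to 1:
Broadcast: 110.239.255.255


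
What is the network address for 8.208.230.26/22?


IP:   00001000.11010000.11100110.00011010
Mask: 11111111.11111111.11111100.00000000
AND operation:
Net:  00001000.11010000.11100100.00000000
Network: 8.208.228.0/22


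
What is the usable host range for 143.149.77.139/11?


Network: 143.128.0.0
Broadcast: 143.159.255.255
First usable = network + 1
Last usable = broadcast - 1
Range: 143.128.0.1 to 143.159.255.254


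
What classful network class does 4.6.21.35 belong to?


First octet: 4
Binary: 00000100
0xxxxxxx -> Class A (1-126)
Class A, default mask 255.0.0.0 (/8)


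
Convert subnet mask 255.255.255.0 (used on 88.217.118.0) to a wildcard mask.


Subnet mask: 255.255.255.0
Wildcard = 255.255.255.255 - subnet mask
255 - 255 = 0
255 - 255 = 0
255 - 255 = 0
255 - 0 = 255
Wildcard: 0.0.0.255


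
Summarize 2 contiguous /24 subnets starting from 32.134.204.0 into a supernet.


Original prefix: /24
Number of subnets: 2 = 2^1
New prefix = 24 - 1 = 23
Supernet: 32.134.204.0/23


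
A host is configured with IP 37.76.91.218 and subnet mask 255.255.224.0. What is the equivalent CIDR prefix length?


Binary: 11111111.11111111.11100000.00000000
Count leading 1s
Prefix: /19


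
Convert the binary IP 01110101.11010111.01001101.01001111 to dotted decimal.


01110101 = 117
11010111 = 215
01001101 = 77
01001111 = 79
IP: 117.215.77.79


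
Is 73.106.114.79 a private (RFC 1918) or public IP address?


RFC 1918 private ranges:
  10.0.0.0/8 (10.0.0.0 - 10.255.255.255)
  172.16.0.0/12 (172.16.0.0 - 172.31.255.255)
  192.168.0.0/16 (192.168.0.0 - 192.168.255.255)
Public (not in any RFC 1918 range)


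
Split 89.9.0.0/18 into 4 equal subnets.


New prefix = 18 + 2 = 20
Each subnet has 4096 addresses
  89.9.0.0/20
  89.9.16.0/20
  89.9.32.0/20
  89.9.48.0/20
Subnets: 89.9.0.0/20, 89.9.16.0/20, 89.9.32.0/20, 89.9.48.0/20


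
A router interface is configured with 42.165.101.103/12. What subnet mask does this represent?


/12 means 12 network bits, 20 host bits
Binary: 11111111111100000000000000000000
Mask: 255.240.0.0


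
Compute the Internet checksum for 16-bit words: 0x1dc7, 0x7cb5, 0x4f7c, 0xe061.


Sum all words (with carry folding):
+ 0x1dc7 = 0x1dc7
+ 0x7cb5 = 0x9a7c
+ 0x4f7c = 0xe9f8
+ 0xe061 = 0xca5a
One's complement: ~0xca5a
Checksum = 0x35a5


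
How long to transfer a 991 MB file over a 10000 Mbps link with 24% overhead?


Effective throughput = 10000 * (1 - 24/100) = 7600 Mbps
File size in Mb = 991 * 8 = 7928 Mb
Time = 7928 / 7600
Time = 1.0432 seconds


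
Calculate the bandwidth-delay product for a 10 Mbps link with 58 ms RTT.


BDP = bandwidth * RTT
= 10 Mbps * 58 ms
= 10 * 1e6 * 58 / 1000 bits
= 580000 bits
= 72500 bytes
= 70.8008 KB
BDP = 580000 bits (72500 bytes)


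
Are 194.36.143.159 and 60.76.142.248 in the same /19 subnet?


Mask: 255.255.224.0
194.36.143.159 AND mask = 194.36.128.0
60.76.142.248 AND mask = 60.76.128.0
No, different subnets (194.36.128.0 vs 60.76.128.0)


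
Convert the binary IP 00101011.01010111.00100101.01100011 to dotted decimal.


00101011 = 43
01010111 = 87
00100101 = 37
01100011 = 99
IP: 43.87.37.99


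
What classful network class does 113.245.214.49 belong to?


First octet: 113
Binary: 01110001
0xxxxxxx -> Class A (1-126)
Class A, default mask 255.0.0.0 (/8)


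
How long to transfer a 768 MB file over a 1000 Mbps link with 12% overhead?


Effective throughput = 1000 * (1 - 12/100) = 880 Mbps
File size in Mb = 768 * 8 = 6144 Mb
Time = 6144 / 880
Time = 6.9818 seconds


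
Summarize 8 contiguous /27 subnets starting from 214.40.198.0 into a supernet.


Original prefix: /27
Number of subnets: 8 = 2^3
New prefix = 27 - 3 = 24
Supernet: 214.40.198.0/24


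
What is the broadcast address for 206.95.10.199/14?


Network: 206.92.0.0/14
Host bits = 18
Set all host bits to 1:
Broadcast: 206.95.255.255


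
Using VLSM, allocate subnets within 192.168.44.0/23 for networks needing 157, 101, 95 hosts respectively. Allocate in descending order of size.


157 hosts -> /24 (254 usable): 192.168.44.0/24
101 hosts -> /25 (126 usable): 192.168.45.0/25
95 hosts -> /25 (126 usable): 192.168.45.128/25
Allocation: 192.168.44.0/24 (157 hosts, 254 usable); 192.168.45.0/25 (101 hosts, 126 usable); 192.168.45.128/25 (95 hosts, 126 usable)


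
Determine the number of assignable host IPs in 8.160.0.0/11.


Host bits = 32 - 11 = 21
Total addresses = 2^21 = 2097152
Usable = total - 2 (network and broadcast)
Usable hosts: 2097150


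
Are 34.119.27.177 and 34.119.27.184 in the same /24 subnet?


Mask: 255.255.255.0
34.119.27.177 AND mask = 34.119.27.0
34.119.27.184 AND mask = 34.119.27.0
Yes, same subnet (34.119.27.0)


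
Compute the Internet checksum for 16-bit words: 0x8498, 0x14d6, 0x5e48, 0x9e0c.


Sum all words (with carry folding):
+ 0x8498 = 0x8498
+ 0x14d6 = 0x996e
+ 0x5e48 = 0xf7b6
+ 0x9e0c = 0x95c3
One's complement: ~0x95c3
Checksum = 0x6a3c


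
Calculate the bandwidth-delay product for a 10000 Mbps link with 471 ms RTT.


BDP = bandwidth * RTT
= 10000 Mbps * 471 ms
= 10000 * 1e6 * 471 / 1000 bits
= 4710000000 bits
= 588750000 bytes
= 574951.1719 KB
BDP = 4710000000 bits (588750000 bytes)


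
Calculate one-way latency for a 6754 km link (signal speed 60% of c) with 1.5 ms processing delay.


Speed = 0.6 * 3e5 km/s = 180000 km/s
Propagation delay = 6754 / 180000 = 0.0375 s = 37.5222 ms
Processing delay = 1.5 ms
Total one-way latency = 39.0222 ms


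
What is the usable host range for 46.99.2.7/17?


Network: 46.99.0.0
Broadcast: 46.99.127.255
First usable = network + 1
Last usable = broadcast - 1
Range: 46.99.0.1 to 46.99.127.254


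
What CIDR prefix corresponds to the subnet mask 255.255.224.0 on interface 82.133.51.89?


Binary: 11111111.11111111.11100000.00000000
Count leading 1s
Prefix: /19


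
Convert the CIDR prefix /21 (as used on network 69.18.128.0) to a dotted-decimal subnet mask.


/21 means 21 network bits, 11 host bits
Binary: 11111111111111111111100000000000
Mask: 255.255.248.0


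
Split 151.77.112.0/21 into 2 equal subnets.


New prefix = 21 + 1 = 22
Each subnet has 1024 addresses
  151.77.112.0/22
  151.77.116.0/22
Subnets: 151.77.112.0/22, 151.77.116.0/22


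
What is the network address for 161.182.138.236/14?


IP:   10100001.10110110.10001010.11101100
Mask: 11111111.11111100.00000000.00000000
AND operation:
Net:  10100001.10110100.00000000.00000000
Network: 161.180.0.0/14


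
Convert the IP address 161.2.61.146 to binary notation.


161 = 10100001
2 = 00000010
61 = 00111101
146 = 10010010
Binary: 10100001.00000010.00111101.10010010


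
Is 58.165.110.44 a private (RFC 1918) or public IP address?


RFC 1918 private ranges:
  10.0.0.0/8 (10.0.0.0 - 10.255.255.255)
  172.16.0.0/12 (172.16.0.0 - 172.31.255.255)
  192.168.0.0/16 (192.168.0.0 - 192.168.255.255)
Public (not in any RFC 1918 range)


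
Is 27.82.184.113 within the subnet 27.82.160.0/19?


Subnet network: 27.82.160.0
Test IP AND mask: 27.82.160.0
Yes, 27.82.184.113 is in 27.82.160.0/19


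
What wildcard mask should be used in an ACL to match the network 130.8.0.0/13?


Subnet mask: 255.248.0.0
Wildcard = 255.255.255.255 - subnet mask
255 - 255 = 0
255 - 248 = 7
255 - 0 = 255
255 - 0 = 255
Wildcard: 0.7.255.255


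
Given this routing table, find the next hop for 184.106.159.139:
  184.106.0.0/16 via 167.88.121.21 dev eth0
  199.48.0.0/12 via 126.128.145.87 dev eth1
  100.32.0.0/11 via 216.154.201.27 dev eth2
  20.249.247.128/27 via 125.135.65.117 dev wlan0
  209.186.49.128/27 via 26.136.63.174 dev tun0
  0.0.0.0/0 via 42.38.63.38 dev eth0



Longest prefix match for 184.106.159.139:
  /16 184.106.0.0: MATCH
  /12 199.48.0.0: no
  /11 100.32.0.0: no
  /27 20.249.247.128: no
  /27 209.186.49.128: no
  /0 0.0.0.0: MATCH
Selected: next-hop 167.88.121.21 via eth0 (matched /16)


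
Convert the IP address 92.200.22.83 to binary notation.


92 = 01011100
200 = 11001000
22 = 00010110
83 = 01010011
Binary: 01011100.11001000.00010110.01010011
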